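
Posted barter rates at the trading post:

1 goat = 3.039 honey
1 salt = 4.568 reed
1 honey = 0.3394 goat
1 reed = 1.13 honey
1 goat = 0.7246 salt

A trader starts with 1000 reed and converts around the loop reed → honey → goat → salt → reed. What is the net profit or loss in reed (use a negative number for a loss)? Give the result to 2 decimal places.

269.45

1000 reed × 1.13 = 1130 honey
1130 honey × 0.3394 = 383.522 goat
383.522 goat × 0.7246 = 277.9000412 salt
277.9000412 salt × 4.568 = 1269.4473882016 reed
Net change: 1269.4473882016 − 1000 = 269.4473882016 reed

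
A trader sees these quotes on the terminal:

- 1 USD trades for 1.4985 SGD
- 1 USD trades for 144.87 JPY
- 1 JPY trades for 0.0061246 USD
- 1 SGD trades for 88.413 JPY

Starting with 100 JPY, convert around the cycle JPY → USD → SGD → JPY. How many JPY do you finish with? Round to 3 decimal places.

81.143

100 JPY × 0.0061246 = 0.61246 USD
0.61246 USD × 1.4985 = 0.91777131 SGD
0.91777131 SGD × 88.413 = 81.14291483103 JPY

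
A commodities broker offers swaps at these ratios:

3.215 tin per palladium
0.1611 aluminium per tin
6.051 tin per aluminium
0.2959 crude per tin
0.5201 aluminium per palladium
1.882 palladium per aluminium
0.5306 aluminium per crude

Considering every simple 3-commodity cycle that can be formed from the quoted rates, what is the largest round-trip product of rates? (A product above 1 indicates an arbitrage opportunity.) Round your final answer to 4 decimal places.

0.9748

aluminium→palladium→tin→aluminium: 1.882 × 3.215 × 0.1611 = 0.97476
aluminium→tin→crude→aluminium: 6.051 × 0.2959 × 0.5306 = 0.95003
Maximum is aluminium→palladium→tin→aluminium at 0.9748; no arbitrage — every cycle loses value.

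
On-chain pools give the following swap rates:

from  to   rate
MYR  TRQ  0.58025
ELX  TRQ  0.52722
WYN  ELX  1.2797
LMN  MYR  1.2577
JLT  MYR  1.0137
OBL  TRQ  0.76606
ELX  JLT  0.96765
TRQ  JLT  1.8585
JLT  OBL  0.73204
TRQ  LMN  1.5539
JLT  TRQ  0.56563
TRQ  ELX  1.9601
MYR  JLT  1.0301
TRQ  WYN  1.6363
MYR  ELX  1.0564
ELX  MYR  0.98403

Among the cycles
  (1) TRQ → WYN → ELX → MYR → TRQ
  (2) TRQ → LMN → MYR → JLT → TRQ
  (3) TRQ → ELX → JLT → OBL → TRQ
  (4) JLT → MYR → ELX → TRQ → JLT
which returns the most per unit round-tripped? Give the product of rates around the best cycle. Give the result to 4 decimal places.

(1) 1.6363 × 1.2797 × 0.98403 × 0.58025 = 1.19562
(2) 1.5539 × 1.2577 × 1.0301 × 0.56563 = 1.13871
(3) 1.9601 × 0.96765 × 0.73204 × 0.76606 = 1.06364
(4) 1.0137 × 1.0564 × 0.52722 × 1.8585 = 1.04928
Highest is cycle (1) at 1.1956 (>1, arbitrage).

1.1956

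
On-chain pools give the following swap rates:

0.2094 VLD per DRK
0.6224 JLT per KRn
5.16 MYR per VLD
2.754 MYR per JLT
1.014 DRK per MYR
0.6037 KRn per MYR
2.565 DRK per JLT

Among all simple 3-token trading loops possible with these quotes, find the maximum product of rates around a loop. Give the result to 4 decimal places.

1.0956

VLD→MYR→DRK→VLD: 5.16 × 1.014 × 0.2094 = 1.09563
JLT→MYR→KRn→JLT: 2.754 × 0.6037 × 0.6224 = 1.03480
Maximum is VLD→MYR→DRK→VLD at 1.0956; arbitrage exists.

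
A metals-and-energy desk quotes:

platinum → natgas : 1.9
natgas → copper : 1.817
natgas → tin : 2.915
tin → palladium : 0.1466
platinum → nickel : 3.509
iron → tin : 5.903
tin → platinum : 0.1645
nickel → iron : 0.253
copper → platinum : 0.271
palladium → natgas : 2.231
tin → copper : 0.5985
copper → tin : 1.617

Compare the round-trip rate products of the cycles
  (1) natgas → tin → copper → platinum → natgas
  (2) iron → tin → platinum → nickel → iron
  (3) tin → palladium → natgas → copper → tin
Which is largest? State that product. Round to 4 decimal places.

(1) 2.915 × 0.5985 × 0.271 × 1.9 = 0.89831
(2) 5.903 × 0.1645 × 3.509 × 0.253 = 0.86207
(3) 0.1466 × 2.231 × 1.817 × 1.617 = 0.96094
Highest is cycle (3) at 0.9609 (≤1, no arbitrage).

0.9609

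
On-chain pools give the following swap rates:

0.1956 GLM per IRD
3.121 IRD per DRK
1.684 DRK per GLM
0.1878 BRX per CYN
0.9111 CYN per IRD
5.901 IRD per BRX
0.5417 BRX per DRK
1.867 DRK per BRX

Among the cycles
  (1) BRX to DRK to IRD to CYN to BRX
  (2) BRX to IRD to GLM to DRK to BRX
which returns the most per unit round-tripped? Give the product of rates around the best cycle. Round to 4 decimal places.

1.0529

(1) 1.867 × 3.121 × 0.9111 × 0.1878 = 0.99701
(2) 5.901 × 0.1956 × 1.684 × 0.5417 = 1.05292
Highest is cycle (2) at 1.0529 (>1, arbitrage).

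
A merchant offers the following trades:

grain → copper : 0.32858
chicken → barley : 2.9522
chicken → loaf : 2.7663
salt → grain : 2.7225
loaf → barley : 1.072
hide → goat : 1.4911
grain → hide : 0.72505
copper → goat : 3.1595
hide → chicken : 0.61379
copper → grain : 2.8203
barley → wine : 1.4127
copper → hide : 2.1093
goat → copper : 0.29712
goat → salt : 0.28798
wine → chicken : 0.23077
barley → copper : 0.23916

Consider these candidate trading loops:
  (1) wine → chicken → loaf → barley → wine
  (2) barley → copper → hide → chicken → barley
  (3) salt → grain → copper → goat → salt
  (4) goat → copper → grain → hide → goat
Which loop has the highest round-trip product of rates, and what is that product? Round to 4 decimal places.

(1) 0.23077 × 2.7663 × 1.072 × 1.4127 = 0.96677
(2) 0.23916 × 2.1093 × 0.61379 × 2.9522 = 0.91410
(3) 2.7225 × 0.32858 × 3.1595 × 0.28798 = 0.81393
(4) 0.29712 × 2.8203 × 0.72505 × 1.4911 = 0.90595
Highest is cycle (1) at 0.9668 (≤1, no arbitrage).

0.9668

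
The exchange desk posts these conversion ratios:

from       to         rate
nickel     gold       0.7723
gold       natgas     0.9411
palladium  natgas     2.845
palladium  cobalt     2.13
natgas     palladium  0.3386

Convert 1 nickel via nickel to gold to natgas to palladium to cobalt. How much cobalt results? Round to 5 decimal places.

0.52419

1 nickel × 0.7723 = 0.7723 gold
0.7723 gold × 0.9411 = 0.72681153 natgas
0.72681153 natgas × 0.3386 = 0.246098384058 palladium
0.246098384058 palladium × 2.13 = 0.52418955804354 cobalt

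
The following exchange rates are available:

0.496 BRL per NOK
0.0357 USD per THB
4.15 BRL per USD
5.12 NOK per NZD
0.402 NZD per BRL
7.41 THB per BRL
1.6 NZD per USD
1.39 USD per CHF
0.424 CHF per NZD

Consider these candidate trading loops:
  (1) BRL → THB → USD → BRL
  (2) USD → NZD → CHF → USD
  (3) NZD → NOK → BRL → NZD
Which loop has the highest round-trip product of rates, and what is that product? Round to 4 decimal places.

(1) 7.41 × 0.0357 × 4.15 = 1.09783
(2) 1.6 × 0.424 × 1.39 = 0.94298
(3) 5.12 × 0.496 × 0.402 = 1.02089
Highest is cycle (1) at 1.0978 (>1, arbitrage).

1.0978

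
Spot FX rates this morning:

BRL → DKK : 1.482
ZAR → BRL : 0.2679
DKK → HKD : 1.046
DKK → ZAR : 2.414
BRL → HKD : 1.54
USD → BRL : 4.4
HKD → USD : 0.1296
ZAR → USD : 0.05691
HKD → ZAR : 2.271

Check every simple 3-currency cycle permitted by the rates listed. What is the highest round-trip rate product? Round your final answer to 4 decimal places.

DKK→ZAR→BRL→DKK: 2.414 × 0.2679 × 1.482 = 0.95843
BRL→HKD→ZAR→BRL: 1.54 × 2.271 × 0.2679 = 0.93694
BRL→HKD→USD→BRL: 1.54 × 0.1296 × 4.4 = 0.87817
Maximum is DKK→ZAR→BRL→DKK at 0.9584; no arbitrage — every cycle loses value.

0.9584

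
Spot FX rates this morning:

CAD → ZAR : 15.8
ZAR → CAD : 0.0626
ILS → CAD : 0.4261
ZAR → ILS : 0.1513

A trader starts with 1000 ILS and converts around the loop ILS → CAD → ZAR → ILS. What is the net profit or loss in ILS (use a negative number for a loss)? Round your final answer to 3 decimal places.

1000 ILS × 0.4261 = 426.1 CAD
426.1 CAD × 15.8 = 6732.38 ZAR
6732.38 ZAR × 0.1513 = 1018.609094 ILS
Net change: 1018.609094 − 1000 = 18.609094 ILS

18.609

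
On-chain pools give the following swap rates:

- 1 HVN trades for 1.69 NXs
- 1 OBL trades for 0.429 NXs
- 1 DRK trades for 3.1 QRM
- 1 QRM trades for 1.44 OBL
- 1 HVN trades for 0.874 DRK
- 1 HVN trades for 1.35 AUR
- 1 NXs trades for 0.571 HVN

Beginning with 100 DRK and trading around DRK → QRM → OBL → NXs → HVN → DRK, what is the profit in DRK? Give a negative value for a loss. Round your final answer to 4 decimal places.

-4.4284

100 DRK × 3.1 = 310 QRM
310 QRM × 1.44 = 446.4 OBL
446.4 OBL × 0.429 = 191.5056 NXs
191.5056 NXs × 0.571 = 109.3496976 HVN
109.3496976 HVN × 0.874 = 95.5716357024 DRK
Net change: 95.5716357024 − 100 = -4.4283642976 DRK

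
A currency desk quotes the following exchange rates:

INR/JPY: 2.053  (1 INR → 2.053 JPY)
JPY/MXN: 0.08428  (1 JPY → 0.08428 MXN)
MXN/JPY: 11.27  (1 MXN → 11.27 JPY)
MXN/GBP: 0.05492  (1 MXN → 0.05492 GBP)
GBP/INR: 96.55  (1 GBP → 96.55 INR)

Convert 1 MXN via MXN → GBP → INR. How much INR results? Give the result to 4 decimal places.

5.3025

1 MXN × 0.05492 = 0.05492 GBP
0.05492 GBP × 96.55 = 5.302526 INR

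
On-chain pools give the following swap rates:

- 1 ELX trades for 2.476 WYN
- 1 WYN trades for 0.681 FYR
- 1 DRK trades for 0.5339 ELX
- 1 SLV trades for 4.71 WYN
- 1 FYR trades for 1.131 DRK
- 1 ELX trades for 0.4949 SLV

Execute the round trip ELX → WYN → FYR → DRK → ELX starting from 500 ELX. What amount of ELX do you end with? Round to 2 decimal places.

509.08

500 ELX × 2.476 = 1238 WYN
1238 WYN × 0.681 = 843.078 FYR
843.078 FYR × 1.131 = 953.521218 DRK
953.521218 DRK × 0.5339 = 509.0849782902 ELX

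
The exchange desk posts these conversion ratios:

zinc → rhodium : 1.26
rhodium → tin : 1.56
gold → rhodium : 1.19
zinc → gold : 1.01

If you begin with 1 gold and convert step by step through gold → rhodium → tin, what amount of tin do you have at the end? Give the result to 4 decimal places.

1 gold × 1.19 = 1.19 rhodium
1.19 rhodium × 1.56 = 1.8564 tin

1.8564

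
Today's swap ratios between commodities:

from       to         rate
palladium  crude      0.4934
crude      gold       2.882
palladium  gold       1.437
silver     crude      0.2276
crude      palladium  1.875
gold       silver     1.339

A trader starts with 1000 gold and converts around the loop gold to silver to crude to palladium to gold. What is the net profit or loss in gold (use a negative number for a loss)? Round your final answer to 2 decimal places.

-178.87

1000 gold × 1.339 = 1339 silver
1339 silver × 0.2276 = 304.7564 crude
304.7564 crude × 1.875 = 571.41825 palladium
571.41825 palladium × 1.437 = 821.12802525 gold
Net change: 821.12802525 − 1000 = -178.87197475 gold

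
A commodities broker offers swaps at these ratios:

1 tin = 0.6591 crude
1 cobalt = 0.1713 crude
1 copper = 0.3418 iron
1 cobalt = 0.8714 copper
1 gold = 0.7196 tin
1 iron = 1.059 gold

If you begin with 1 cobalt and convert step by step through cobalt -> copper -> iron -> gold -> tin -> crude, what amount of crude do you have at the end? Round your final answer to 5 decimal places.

1 cobalt × 0.8714 = 0.8714 copper
0.8714 copper × 0.3418 = 0.29784452 iron
0.29784452 iron × 1.059 = 0.31541734668 gold
0.31541734668 gold × 0.7196 = 0.226974322670928 tin
0.226974322670928 tin × 0.6591 = 0.1495987760724086448 crude

0.14960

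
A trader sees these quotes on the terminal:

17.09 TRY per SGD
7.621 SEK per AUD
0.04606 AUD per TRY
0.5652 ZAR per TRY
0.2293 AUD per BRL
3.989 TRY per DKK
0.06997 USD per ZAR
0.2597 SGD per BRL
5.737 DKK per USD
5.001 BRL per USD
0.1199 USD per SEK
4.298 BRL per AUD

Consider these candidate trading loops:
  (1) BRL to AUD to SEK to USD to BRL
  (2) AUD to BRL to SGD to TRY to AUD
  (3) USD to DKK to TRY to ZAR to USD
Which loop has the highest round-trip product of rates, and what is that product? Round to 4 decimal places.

1.0478

(1) 0.2293 × 7.621 × 0.1199 × 5.001 = 1.04783
(2) 4.298 × 0.2597 × 17.09 × 0.04606 = 0.87863
(3) 5.737 × 3.989 × 0.5652 × 0.06997 = 0.90503
Highest is cycle (1) at 1.0478 (>1, arbitrage).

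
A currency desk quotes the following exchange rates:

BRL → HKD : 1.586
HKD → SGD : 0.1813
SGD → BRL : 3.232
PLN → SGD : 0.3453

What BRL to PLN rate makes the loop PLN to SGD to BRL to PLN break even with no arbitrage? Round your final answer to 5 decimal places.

Known legs of the cycle: 0.3453 × 3.232 = 1.1160096
For no arbitrage the full-cycle product must be 1, so the missing rate is 1 / 1.1160096 ≈ 0.8960496.

0.89605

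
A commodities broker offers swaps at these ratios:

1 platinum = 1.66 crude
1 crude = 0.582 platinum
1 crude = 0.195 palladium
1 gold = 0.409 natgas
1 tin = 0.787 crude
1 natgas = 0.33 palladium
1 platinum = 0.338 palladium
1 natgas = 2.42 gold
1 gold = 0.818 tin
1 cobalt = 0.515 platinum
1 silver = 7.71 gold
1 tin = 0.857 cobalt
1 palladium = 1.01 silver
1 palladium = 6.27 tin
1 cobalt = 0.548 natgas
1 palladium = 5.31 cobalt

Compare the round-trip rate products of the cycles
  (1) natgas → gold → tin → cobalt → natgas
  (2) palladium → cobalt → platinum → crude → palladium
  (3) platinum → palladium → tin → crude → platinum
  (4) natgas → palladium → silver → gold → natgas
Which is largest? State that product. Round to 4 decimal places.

(1) 2.42 × 0.818 × 0.857 × 0.548 = 0.92967
(2) 5.31 × 0.515 × 1.66 × 0.195 = 0.88521
(3) 0.338 × 6.27 × 0.787 × 0.582 = 0.97069
(4) 0.33 × 1.01 × 7.71 × 0.409 = 1.05102
Highest is cycle (4) at 1.0510 (>1, arbitrage).

1.0510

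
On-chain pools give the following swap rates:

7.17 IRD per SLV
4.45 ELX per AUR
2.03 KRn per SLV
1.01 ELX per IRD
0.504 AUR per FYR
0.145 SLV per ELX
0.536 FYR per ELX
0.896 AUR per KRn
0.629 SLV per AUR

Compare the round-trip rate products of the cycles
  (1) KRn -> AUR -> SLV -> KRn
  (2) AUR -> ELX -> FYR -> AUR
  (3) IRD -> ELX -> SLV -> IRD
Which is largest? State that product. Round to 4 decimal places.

1.2021

(1) 0.896 × 0.629 × 2.03 = 1.14408
(2) 4.45 × 0.536 × 0.504 = 1.20214
(3) 1.01 × 0.145 × 7.17 = 1.05005
Highest is cycle (2) at 1.2021 (>1, arbitrage).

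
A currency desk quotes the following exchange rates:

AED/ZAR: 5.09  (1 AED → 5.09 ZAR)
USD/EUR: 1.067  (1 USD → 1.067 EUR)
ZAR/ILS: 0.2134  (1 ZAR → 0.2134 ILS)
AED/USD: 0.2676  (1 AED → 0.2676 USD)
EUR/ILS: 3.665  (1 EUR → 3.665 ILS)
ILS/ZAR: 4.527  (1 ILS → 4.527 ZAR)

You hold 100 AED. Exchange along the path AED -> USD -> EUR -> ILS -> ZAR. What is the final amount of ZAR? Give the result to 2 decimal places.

473.73

100 AED × 0.2676 = 26.76 USD
26.76 USD × 1.067 = 28.55292 EUR
28.55292 EUR × 3.665 = 104.6464518 ILS
104.6464518 ILS × 4.527 = 473.7344872986 ZAR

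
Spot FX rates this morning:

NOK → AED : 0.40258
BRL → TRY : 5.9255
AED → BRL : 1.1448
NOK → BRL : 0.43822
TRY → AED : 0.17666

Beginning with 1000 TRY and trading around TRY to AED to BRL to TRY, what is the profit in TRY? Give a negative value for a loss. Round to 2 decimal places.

198.38

1000 TRY × 0.17666 = 176.66 AED
176.66 AED × 1.1448 = 202.240368 BRL
202.240368 BRL × 5.9255 = 1198.375300584 TRY
Net change: 1198.375300584 − 1000 = 198.375300584 TRY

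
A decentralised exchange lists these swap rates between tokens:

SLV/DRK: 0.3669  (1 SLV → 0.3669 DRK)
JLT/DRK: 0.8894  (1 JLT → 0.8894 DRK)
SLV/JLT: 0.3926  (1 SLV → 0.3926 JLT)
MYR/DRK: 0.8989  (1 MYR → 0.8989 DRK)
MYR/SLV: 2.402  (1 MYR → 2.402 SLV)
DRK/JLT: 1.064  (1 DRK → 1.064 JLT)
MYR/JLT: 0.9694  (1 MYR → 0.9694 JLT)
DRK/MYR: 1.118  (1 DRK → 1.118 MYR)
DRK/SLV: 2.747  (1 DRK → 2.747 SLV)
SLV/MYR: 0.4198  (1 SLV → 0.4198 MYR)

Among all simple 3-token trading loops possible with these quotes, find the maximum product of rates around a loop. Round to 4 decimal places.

1.0366

DRK→SLV→MYR→DRK: 2.747 × 0.4198 × 0.8989 = 1.03660
DRK→MYR→SLV→DRK: 1.118 × 2.402 × 0.3669 = 0.98529
DRK→MYR→JLT→DRK: 1.118 × 0.9694 × 0.8894 = 0.96392
DRK→SLV→JLT→DRK: 2.747 × 0.3926 × 0.8894 = 0.95919
Maximum is DRK→SLV→MYR→DRK at 1.0366; arbitrage exists.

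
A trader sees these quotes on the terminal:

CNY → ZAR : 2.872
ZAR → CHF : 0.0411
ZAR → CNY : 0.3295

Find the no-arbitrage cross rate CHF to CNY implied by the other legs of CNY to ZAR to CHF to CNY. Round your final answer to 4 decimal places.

8.4718

Known legs of the cycle: 2.872 × 0.0411 = 0.1180392
For no arbitrage the full-cycle product must be 1, so the missing rate is 1 / 0.1180392 ≈ 8.471762.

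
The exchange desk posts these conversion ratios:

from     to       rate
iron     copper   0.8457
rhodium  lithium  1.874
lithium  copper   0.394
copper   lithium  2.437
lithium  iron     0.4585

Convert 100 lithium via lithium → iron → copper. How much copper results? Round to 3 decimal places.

38.775

100 lithium × 0.4585 = 45.85 iron
45.85 iron × 0.8457 = 38.775345 copper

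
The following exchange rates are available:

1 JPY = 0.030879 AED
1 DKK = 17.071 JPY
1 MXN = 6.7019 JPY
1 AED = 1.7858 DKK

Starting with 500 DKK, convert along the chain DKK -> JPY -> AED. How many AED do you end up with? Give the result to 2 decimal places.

500 DKK × 17.071 = 8535.5 JPY
8535.5 JPY × 0.030879 = 263.5677045 AED

263.57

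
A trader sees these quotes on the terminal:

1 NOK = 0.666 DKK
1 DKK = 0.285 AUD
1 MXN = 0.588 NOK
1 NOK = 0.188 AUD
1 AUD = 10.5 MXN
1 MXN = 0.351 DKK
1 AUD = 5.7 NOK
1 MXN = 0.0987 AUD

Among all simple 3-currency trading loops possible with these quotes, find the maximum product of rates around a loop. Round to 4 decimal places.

1.1607

NOK→AUD→MXN→NOK: 0.188 × 10.5 × 0.588 = 1.16071
DKK→AUD→NOK→DKK: 0.285 × 5.7 × 0.666 = 1.08192
DKK→AUD→MXN→DKK: 0.285 × 10.5 × 0.351 = 1.05037
Maximum is NOK→AUD→MXN→NOK at 1.1607; arbitrage exists.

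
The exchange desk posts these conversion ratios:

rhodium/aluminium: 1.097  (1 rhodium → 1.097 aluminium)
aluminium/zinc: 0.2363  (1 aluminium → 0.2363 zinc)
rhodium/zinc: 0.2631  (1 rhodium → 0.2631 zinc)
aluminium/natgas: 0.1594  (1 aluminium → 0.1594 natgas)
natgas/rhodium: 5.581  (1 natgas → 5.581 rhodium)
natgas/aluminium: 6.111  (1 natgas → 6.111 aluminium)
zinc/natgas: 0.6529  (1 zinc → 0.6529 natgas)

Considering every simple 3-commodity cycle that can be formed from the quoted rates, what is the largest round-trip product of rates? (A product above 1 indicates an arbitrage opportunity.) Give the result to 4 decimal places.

natgas→rhodium→aluminium→natgas: 5.581 × 1.097 × 0.1594 = 0.97590
natgas→rhodium→zinc→natgas: 5.581 × 0.2631 × 0.6529 = 0.95869
natgas→aluminium→zinc→natgas: 6.111 × 0.2363 × 0.6529 = 0.94281
Maximum is natgas→rhodium→aluminium→natgas at 0.9759; no arbitrage — every cycle loses value.

0.9759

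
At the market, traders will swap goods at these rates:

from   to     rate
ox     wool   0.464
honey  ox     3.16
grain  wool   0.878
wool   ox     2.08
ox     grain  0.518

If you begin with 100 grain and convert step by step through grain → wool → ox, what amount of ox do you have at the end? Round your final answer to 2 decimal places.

100 grain × 0.878 = 87.8 wool
87.8 wool × 2.08 = 182.624 ox

182.62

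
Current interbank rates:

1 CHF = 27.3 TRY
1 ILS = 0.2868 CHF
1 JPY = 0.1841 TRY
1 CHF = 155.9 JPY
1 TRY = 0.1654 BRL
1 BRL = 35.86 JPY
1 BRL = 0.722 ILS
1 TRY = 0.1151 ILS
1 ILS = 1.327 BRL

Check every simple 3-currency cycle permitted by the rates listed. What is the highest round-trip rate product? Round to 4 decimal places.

1.0919

TRY→BRL→JPY→TRY: 0.1654 × 35.86 × 0.1841 = 1.09194
TRY→ILS→CHF→TRY: 0.1151 × 0.2868 × 27.3 = 0.90119
Maximum is TRY→BRL→JPY→TRY at 1.0919; arbitrage exists.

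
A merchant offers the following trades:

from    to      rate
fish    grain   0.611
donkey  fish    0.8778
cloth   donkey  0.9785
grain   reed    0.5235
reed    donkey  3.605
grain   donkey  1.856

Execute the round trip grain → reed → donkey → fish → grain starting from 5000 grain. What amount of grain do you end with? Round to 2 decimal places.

5000 grain × 0.5235 = 2617.5 reed
2617.5 reed × 3.605 = 9436.0875 donkey
9436.0875 donkey × 0.8778 = 8282.9976075 fish
8282.9976075 fish × 0.611 = 5060.9115381825 grain

5060.91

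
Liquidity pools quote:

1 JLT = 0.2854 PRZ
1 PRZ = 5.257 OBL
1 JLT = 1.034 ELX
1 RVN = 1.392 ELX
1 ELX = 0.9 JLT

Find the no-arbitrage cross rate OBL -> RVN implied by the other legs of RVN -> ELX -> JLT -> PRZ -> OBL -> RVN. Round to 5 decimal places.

Known legs of the cycle: 1.392 × 0.9 × 0.2854 × 5.257 = 1.87963572384
For no arbitrage the full-cycle product must be 1, so the missing rate is 1 / 1.87963572384 ≈ 0.5320180.

0.53202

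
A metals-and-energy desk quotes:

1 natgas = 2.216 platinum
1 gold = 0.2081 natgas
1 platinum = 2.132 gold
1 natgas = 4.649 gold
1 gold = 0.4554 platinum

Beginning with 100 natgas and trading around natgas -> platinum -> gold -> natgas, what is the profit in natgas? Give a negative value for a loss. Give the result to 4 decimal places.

100 natgas × 2.216 = 221.6 platinum
221.6 platinum × 2.132 = 472.4512 gold
472.4512 gold × 0.2081 = 98.31709472 natgas
Net change: 98.31709472 − 100 = -1.68290528 natgas

-1.6829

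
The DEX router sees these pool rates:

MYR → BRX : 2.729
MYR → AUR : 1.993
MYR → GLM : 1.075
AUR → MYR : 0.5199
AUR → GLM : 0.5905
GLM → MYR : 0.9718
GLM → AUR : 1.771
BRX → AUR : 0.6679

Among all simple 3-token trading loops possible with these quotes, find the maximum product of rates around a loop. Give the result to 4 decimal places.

1.1437

GLM→MYR→AUR→GLM: 0.9718 × 1.993 × 0.5905 = 1.14368
GLM→AUR→MYR→GLM: 1.771 × 0.5199 × 1.075 = 0.98980
MYR→BRX→AUR→MYR: 2.729 × 0.6679 × 0.5199 = 0.94762
Maximum is GLM→MYR→AUR→GLM at 1.1437; arbitrage exists.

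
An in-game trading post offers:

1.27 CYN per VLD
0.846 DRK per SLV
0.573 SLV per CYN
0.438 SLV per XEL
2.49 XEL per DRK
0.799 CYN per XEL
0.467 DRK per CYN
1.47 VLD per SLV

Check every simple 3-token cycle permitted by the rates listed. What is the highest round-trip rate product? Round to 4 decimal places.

1.0697

VLD→CYN→SLV→VLD: 1.27 × 0.573 × 1.47 = 1.06973
XEL→CYN→DRK→XEL: 0.799 × 0.467 × 2.49 = 0.92910
XEL→SLV→DRK→XEL: 0.438 × 0.846 × 2.49 = 0.92266
Maximum is VLD→CYN→SLV→VLD at 1.0697; arbitrage exists.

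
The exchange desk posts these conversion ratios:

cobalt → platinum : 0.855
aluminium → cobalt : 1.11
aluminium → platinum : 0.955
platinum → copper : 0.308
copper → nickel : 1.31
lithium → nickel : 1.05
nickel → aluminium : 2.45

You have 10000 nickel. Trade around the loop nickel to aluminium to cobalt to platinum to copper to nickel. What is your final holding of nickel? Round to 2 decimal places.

9381.61

10000 nickel × 2.45 = 24500 aluminium
24500 aluminium × 1.11 = 27195 cobalt
27195 cobalt × 0.855 = 23251.725 platinum
23251.725 platinum × 0.308 = 7161.5313 copper
7161.5313 copper × 1.31 = 9381.606003 nickel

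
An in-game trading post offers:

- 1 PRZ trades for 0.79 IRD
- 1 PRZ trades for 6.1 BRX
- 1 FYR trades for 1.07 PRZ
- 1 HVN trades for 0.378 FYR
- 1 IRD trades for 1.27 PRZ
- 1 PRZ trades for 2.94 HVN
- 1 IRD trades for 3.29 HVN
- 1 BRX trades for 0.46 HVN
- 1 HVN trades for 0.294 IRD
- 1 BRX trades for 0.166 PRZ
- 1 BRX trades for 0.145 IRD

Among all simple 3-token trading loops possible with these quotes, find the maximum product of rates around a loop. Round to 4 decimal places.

1.1891

HVN→FYR→PRZ→HVN: 0.378 × 1.07 × 2.94 = 1.18911
BRX→IRD→PRZ→BRX: 0.145 × 1.27 × 6.1 = 1.12332
HVN→IRD→PRZ→HVN: 0.294 × 1.27 × 2.94 = 1.09774
Maximum is HVN→FYR→PRZ→HVN at 1.1891; arbitrage exists.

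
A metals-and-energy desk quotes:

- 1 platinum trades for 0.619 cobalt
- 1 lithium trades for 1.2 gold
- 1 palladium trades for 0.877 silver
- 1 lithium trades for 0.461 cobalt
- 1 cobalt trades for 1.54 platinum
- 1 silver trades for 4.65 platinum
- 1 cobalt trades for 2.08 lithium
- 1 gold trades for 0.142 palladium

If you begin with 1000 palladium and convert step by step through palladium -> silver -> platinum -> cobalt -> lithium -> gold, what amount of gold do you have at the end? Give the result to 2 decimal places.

6300.69

1000 palladium × 0.877 = 877 silver
877 silver × 4.65 = 4078.05 platinum
4078.05 platinum × 0.619 = 2524.31295 cobalt
2524.31295 cobalt × 2.08 = 5250.570936 lithium
5250.570936 lithium × 1.2 = 6300.6851232 gold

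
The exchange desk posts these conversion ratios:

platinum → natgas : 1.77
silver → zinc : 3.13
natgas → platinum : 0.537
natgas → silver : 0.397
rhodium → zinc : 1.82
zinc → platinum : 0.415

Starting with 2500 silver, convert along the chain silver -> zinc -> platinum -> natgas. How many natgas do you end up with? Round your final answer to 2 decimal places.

5747.85

2500 silver × 3.13 = 7825 zinc
7825 zinc × 0.415 = 3247.375 platinum
3247.375 platinum × 1.77 = 5747.85375 natgas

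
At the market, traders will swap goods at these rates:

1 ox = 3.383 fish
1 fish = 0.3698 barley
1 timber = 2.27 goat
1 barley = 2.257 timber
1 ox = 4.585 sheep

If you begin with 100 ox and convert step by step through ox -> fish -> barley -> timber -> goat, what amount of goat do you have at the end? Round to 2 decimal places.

100 ox × 3.383 = 338.3 fish
338.3 fish × 0.3698 = 125.10334 barley
125.10334 barley × 2.257 = 282.35823838 timber
282.35823838 timber × 2.27 = 640.9532011226 goat

640.95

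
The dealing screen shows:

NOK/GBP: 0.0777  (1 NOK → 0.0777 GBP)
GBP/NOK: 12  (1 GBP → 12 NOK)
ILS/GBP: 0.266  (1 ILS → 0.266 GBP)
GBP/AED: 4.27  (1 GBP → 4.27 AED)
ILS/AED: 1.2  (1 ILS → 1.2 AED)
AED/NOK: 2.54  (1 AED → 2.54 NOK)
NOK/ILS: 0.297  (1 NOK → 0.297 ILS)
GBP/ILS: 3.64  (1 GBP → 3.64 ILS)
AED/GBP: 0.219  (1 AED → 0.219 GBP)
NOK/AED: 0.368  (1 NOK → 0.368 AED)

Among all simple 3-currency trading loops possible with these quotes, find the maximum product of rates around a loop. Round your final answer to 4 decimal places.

NOK→AED→GBP→NOK: 0.368 × 0.219 × 12 = 0.96710
ILS→AED→GBP→ILS: 1.2 × 0.219 × 3.64 = 0.95659
ILS→GBP→NOK→ILS: 0.266 × 12 × 0.297 = 0.94802
ILS→AED→NOK→ILS: 1.2 × 2.54 × 0.297 = 0.90526
NOK→GBP→AED→NOK: 0.0777 × 4.27 × 2.54 = 0.84272
Maximum is NOK→AED→GBP→NOK at 0.9671; no arbitrage — every cycle loses value.

0.9671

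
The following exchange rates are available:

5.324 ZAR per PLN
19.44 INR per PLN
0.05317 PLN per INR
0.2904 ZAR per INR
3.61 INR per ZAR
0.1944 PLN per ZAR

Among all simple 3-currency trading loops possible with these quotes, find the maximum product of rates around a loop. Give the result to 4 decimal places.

1.0975

INR→ZAR→PLN→INR: 0.2904 × 0.1944 × 19.44 = 1.09746
INR→PLN→ZAR→INR: 0.05317 × 5.324 × 3.61 = 1.02191
Maximum is INR→ZAR→PLN→INR at 1.0975; arbitrage exists.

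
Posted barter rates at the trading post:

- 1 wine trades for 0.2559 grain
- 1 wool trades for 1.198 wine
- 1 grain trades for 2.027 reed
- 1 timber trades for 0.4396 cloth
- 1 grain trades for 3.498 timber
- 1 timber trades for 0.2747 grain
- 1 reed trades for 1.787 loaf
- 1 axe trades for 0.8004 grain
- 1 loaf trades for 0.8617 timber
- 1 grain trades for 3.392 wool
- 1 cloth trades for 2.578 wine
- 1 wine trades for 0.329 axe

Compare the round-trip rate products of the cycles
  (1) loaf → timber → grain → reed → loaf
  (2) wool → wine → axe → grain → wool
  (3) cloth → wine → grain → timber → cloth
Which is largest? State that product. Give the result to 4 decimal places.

(1) 0.8617 × 0.2747 × 2.027 × 1.787 = 0.85742
(2) 1.198 × 0.329 × 0.8004 × 3.392 = 1.07008
(3) 2.578 × 0.2559 × 3.498 × 0.4396 = 1.01445
Highest is cycle (2) at 1.0701 (>1, arbitrage).

1.0701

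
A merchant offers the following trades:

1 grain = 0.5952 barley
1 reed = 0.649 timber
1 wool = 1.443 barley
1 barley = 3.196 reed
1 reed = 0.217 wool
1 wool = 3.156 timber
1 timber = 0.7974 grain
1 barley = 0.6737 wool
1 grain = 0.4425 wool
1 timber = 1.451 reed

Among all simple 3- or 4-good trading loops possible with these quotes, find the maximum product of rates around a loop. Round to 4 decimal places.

1.1136

timber→grain→wool→timber: 0.7974 × 0.4425 × 3.156 = 1.11359
barley→wool→timber→grain→barley: 0.6737 × 3.156 × 0.7974 × 0.5952 = 1.00912
barley→reed→wool→barley: 3.196 × 0.217 × 1.443 = 1.00077
reed→wool→timber→reed: 0.217 × 3.156 × 1.451 = 0.99372
barley→reed→timber→grain→barley: 3.196 × 0.649 × 0.7974 × 0.5952 = 0.98444
Maximum is timber→grain→wool→timber at 1.1136; arbitrage exists.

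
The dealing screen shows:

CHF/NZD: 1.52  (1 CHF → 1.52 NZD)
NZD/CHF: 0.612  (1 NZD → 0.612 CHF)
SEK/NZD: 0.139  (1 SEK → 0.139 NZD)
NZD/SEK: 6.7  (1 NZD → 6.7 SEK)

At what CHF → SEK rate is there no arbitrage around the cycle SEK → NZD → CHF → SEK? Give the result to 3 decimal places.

11.755

Known legs of the cycle: 0.139 × 0.612 = 0.085068
For no arbitrage the full-cycle product must be 1, so the missing rate is 1 / 0.085068 ≈ 11.75530.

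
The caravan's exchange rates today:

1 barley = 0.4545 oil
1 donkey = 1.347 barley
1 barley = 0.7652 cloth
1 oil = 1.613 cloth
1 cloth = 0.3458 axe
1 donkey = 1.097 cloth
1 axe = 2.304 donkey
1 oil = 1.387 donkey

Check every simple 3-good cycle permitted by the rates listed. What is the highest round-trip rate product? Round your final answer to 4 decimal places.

donkey→cloth→axe→donkey: 1.097 × 0.3458 × 2.304 = 0.87401
barley→oil→donkey→barley: 0.4545 × 1.387 × 1.347 = 0.84914
Maximum is donkey→cloth→axe→donkey at 0.8740; no arbitrage — every cycle loses value.

0.8740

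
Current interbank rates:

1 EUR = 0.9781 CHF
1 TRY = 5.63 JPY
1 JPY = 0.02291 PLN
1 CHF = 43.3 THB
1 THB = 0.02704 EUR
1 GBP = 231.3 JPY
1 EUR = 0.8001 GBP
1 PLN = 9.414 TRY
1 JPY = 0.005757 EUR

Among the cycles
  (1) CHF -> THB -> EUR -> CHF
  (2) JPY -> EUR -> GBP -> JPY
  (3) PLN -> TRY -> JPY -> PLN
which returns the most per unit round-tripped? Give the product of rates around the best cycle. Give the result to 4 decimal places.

(1) 43.3 × 0.02704 × 0.9781 = 1.14519
(2) 0.005757 × 0.8001 × 231.3 = 1.06541
(3) 9.414 × 5.63 × 0.02291 = 1.21425
Highest is cycle (3) at 1.2142 (>1, arbitrage).

1.2142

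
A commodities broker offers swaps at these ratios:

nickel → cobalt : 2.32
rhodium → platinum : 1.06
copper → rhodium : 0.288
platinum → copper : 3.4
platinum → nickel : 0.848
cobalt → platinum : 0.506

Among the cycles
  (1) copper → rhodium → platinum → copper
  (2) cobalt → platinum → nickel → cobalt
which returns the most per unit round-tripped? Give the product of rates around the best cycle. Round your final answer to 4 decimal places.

1.0380

(1) 0.288 × 1.06 × 3.4 = 1.03795
(2) 0.506 × 0.848 × 2.32 = 0.99548
Highest is cycle (1) at 1.0380 (>1, arbitrage).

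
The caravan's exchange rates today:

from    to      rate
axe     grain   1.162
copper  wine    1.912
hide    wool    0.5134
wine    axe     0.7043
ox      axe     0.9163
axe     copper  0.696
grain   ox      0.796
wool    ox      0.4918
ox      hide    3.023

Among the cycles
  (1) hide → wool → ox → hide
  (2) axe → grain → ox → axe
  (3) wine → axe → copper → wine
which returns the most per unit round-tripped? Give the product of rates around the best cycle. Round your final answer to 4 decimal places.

(1) 0.5134 × 0.4918 × 3.023 = 0.76328
(2) 1.162 × 0.796 × 0.9163 = 0.84753
(3) 0.7043 × 0.696 × 1.912 = 0.93725
Highest is cycle (3) at 0.9372 (≤1, no arbitrage).

0.9372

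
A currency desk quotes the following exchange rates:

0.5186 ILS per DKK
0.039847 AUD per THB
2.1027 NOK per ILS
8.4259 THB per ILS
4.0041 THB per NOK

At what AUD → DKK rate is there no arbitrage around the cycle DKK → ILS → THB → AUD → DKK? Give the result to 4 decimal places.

5.7432

Known legs of the cycle: 0.5186 × 8.4259 × 0.039847 = 0.17411830982378
For no arbitrage the full-cycle product must be 1, so the missing rate is 1 / 0.17411830982378 ≈ 5.743221.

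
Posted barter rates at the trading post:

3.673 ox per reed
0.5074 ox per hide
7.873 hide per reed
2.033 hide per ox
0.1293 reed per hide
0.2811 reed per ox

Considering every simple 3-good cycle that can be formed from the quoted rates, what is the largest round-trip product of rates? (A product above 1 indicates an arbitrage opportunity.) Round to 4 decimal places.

reed→hide→ox→reed: 7.873 × 0.5074 × 0.2811 = 1.12293
reed→ox→hide→reed: 3.673 × 2.033 × 0.1293 = 0.96551
Maximum is reed→hide→ox→reed at 1.1229; arbitrage exists.

1.1229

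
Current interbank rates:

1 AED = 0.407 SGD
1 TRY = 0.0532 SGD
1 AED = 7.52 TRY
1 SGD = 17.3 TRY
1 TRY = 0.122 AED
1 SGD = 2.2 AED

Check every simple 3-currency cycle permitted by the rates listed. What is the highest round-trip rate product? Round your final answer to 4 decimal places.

AED→TRY→SGD→AED: 7.52 × 0.0532 × 2.2 = 0.88014
AED→SGD→TRY→AED: 0.407 × 17.3 × 0.122 = 0.85901
Maximum is AED→TRY→SGD→AED at 0.8801; no arbitrage — every cycle loses value.

0.8801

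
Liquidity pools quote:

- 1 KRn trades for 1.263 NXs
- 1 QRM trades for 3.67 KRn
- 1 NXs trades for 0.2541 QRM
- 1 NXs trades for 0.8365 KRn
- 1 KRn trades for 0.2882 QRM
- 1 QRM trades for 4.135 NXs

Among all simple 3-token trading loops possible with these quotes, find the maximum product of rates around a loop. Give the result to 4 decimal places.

1.1778

NXs→QRM→KRn→NXs: 0.2541 × 3.67 × 1.263 = 1.17781
NXs→KRn→QRM→NXs: 0.8365 × 0.2882 × 4.135 = 0.99686
Maximum is NXs→QRM→KRn→NXs at 1.1778; arbitrage exists.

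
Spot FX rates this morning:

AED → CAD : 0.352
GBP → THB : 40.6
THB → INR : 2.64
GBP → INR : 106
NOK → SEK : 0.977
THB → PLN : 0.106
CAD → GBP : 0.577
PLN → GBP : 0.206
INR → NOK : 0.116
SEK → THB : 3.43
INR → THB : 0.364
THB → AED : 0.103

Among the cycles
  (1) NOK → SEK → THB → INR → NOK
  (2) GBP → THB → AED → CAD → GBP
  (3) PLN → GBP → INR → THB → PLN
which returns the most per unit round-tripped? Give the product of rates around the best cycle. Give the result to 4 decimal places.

(1) 0.977 × 3.43 × 2.64 × 0.116 = 1.02624
(2) 40.6 × 0.103 × 0.352 × 0.577 = 0.84934
(3) 0.206 × 106 × 0.364 × 0.106 = 0.84252
Highest is cycle (1) at 1.0262 (>1, arbitrage).

1.0262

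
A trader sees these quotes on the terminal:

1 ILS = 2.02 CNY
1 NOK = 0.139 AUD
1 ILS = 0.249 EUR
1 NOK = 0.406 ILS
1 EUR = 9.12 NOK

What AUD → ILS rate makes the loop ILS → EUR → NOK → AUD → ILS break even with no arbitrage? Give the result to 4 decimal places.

3.1680

Known legs of the cycle: 0.249 × 9.12 × 0.139 = 0.31565232
For no arbitrage the full-cycle product must be 1, so the missing rate is 1 / 0.31565232 ≈ 3.168043.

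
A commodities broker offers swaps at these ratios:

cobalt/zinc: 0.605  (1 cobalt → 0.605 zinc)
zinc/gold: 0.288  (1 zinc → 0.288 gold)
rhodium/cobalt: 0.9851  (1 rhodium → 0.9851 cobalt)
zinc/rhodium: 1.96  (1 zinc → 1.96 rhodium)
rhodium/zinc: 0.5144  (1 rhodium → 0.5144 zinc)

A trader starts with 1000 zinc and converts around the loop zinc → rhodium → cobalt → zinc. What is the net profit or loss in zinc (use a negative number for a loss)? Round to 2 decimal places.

1000 zinc × 1.96 = 1960 rhodium
1960 rhodium × 0.9851 = 1930.796 cobalt
1930.796 cobalt × 0.605 = 1168.13158 zinc
Net change: 1168.13158 − 1000 = 168.13158 zinc

168.13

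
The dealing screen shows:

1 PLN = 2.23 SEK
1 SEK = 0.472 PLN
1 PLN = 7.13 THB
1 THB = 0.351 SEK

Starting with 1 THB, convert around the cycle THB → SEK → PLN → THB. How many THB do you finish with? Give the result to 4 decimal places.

1 THB × 0.351 = 0.351 SEK
0.351 SEK × 0.472 = 0.165672 PLN
0.165672 PLN × 7.13 = 1.18124136 THB

1.1812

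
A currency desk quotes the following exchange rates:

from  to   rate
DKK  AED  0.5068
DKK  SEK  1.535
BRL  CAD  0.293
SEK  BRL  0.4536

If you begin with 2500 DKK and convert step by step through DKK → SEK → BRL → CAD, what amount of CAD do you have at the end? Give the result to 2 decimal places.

510.02

2500 DKK × 1.535 = 3837.5 SEK
3837.5 SEK × 0.4536 = 1740.69 BRL
1740.69 BRL × 0.293 = 510.02217 CAD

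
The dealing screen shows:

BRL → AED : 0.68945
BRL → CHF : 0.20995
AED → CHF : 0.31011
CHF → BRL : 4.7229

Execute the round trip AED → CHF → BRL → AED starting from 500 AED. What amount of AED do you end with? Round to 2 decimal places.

500 AED × 0.31011 = 155.055 CHF
155.055 CHF × 4.7229 = 732.3092595 BRL
732.3092595 BRL × 0.68945 = 504.890618962275 AED

504.89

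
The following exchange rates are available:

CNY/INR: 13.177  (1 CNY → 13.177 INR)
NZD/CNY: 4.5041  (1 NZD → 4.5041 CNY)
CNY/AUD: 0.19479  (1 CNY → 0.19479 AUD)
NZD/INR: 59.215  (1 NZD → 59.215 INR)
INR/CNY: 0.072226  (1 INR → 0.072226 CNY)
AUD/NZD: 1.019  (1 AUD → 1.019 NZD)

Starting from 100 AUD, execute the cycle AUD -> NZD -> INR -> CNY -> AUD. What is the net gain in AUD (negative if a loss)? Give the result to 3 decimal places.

-15.108

100 AUD × 1.019 = 101.9 NZD
101.9 NZD × 59.215 = 6034.0085 INR
6034.0085 INR × 0.072226 = 435.812297921 CNY
435.812297921 CNY × 0.19479 = 84.89187751203159 AUD
Net change: 84.89187751203159 − 100 = -15.10812248796841 AUD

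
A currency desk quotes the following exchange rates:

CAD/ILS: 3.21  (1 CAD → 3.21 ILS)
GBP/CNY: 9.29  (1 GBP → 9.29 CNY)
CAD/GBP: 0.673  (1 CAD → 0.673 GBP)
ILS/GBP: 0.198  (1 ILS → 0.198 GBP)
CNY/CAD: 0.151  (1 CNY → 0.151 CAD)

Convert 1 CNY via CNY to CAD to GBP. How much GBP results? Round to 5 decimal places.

0.10162

1 CNY × 0.151 = 0.151 CAD
0.151 CAD × 0.673 = 0.101623 GBP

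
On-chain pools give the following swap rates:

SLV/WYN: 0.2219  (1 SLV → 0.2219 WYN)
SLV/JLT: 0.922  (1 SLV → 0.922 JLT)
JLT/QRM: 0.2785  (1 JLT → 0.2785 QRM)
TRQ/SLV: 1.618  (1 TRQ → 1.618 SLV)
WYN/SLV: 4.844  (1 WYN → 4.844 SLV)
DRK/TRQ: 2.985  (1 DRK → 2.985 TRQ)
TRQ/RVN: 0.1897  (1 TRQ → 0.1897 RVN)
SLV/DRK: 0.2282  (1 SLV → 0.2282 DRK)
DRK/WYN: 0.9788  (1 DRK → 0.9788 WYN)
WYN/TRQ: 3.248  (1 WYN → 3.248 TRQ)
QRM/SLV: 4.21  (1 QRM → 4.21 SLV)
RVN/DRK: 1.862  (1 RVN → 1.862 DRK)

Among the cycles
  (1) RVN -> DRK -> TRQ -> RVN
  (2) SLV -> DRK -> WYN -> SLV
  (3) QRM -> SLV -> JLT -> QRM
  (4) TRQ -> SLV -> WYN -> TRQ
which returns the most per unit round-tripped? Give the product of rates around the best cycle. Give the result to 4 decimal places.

(1) 1.862 × 2.985 × 0.1897 = 1.05437
(2) 0.2282 × 0.9788 × 4.844 = 1.08197
(3) 4.21 × 0.922 × 0.2785 = 1.08103
(4) 1.618 × 0.2219 × 3.248 = 1.16614
Highest is cycle (4) at 1.1661 (>1, arbitrage).

1.1661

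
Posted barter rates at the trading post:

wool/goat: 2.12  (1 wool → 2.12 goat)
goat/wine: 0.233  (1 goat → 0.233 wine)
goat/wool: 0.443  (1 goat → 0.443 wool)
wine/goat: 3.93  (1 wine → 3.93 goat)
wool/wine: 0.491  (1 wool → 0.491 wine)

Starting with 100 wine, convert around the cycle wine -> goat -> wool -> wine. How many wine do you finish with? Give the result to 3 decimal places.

100 wine × 3.93 = 393 goat
393 goat × 0.443 = 174.099 wool
174.099 wool × 0.491 = 85.482609 wine

85.483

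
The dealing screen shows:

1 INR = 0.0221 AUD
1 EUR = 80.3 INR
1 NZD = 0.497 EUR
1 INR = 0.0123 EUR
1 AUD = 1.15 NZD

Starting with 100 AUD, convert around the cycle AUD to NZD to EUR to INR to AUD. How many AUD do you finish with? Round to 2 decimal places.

100 AUD × 1.15 = 115 NZD
115 NZD × 0.497 = 57.155 EUR
57.155 EUR × 80.3 = 4589.5465 INR
4589.5465 INR × 0.0221 = 101.42897765 AUD

101.43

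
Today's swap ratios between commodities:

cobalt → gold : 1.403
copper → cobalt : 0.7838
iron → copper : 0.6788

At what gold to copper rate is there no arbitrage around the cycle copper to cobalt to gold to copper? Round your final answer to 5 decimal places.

Known legs of the cycle: 0.7838 × 1.403 = 1.0996714
For no arbitrage the full-cycle product must be 1, so the missing rate is 1 / 1.0996714 ≈ 0.9093626.

0.90936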